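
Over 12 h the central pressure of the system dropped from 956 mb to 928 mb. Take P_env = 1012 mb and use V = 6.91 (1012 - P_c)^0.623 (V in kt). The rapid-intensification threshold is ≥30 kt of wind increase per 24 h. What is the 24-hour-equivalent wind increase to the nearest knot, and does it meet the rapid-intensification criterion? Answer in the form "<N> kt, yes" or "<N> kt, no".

49 kt, yes

V₁: ΔP = 56, V ≈ 6.91 × 56^0.623 ≈ 84.84 kt.
V₂: ΔP = 84, V ≈ 6.91 × 84^0.623 ≈ 109.22 kt.
ΔV over 12 h = 24.38 kt → 24 h equivalent = 24.38 × 24/12 ≈ 48.76 kt.
49 kt ≥ 30 kt ⇒ rapid intensification.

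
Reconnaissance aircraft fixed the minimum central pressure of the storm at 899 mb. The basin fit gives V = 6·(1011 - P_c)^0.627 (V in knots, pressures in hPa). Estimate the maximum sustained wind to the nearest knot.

116 kt

ΔP = 1011 − 899 = 112 mb.
112^0.627 ≈ 19.269.
V ≈ 6 × 19.269 ≈ 115.6 kt.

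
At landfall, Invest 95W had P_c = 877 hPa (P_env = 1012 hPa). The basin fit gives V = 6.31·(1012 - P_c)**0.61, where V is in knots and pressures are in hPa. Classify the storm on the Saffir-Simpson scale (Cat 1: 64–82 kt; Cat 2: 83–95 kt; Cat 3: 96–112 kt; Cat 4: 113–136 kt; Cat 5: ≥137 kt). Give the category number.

ΔP = 1012 − 877 = 135 hPa.
V ≈ 6.31 × 135^0.61 = 6.31 × 19.93 ≈ 126 kt.
126 kt falls in the Category 4 band.

4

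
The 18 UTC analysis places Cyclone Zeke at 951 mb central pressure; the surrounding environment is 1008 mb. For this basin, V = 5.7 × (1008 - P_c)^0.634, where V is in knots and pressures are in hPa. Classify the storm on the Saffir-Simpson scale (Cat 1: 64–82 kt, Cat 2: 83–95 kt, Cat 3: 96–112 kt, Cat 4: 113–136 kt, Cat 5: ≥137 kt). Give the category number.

ΔP = 1008 − 951 = 57 mb.
V ≈ 5.7 × 57^0.634 = 5.7 × 12.98 ≈ 74 kt.
74 kt falls in the Category 1 band.

1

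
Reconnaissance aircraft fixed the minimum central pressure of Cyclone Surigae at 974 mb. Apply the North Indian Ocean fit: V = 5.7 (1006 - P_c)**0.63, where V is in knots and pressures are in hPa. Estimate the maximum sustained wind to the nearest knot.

ΔP = 1006 − 974 = 32 mb.
32^0.63 ≈ 8.877.
V ≈ 5.7 × 8.877 ≈ 50.6 kt.

51 kt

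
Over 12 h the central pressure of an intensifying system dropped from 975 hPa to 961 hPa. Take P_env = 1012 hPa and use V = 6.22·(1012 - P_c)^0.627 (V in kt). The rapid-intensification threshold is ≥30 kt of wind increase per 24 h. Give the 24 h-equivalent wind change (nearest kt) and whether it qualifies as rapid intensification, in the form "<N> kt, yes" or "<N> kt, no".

27 kt, no

V₁: ΔP = 37, V ≈ 6.22 × 37^0.627 ≈ 59.85 kt.
V₂: ΔP = 51, V ≈ 6.22 × 51^0.627 ≈ 73.19 kt.
ΔV over 12 h = 13.34 kt → 24 h equivalent = 13.34 × 24/12 ≈ 26.68 kt.
27 kt < 30 kt ⇒ not rapid intensification.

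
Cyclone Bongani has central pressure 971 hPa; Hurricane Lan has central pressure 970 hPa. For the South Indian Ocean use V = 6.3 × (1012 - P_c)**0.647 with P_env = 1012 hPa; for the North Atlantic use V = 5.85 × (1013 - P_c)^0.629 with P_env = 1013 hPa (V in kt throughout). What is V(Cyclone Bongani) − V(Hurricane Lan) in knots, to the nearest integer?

Cyclone Bongani: ΔP = 41; V ≈ 6.3 × 41^0.647 ≈ 69.63 kt.
Hurricane Lan: ΔP = 43; V ≈ 5.85 × 43^0.629 ≈ 62.32 kt.
Difference ≈ 69.63 − 62.32 = 7.31 → 7 kt.

7 kt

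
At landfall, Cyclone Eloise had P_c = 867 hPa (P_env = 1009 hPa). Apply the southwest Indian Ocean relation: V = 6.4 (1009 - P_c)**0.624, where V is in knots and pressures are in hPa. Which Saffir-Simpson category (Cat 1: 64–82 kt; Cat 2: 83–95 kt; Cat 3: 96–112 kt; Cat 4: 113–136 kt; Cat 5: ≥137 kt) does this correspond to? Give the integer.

ΔP = 1009 − 867 = 142 hPa.
V ≈ 6.4 × 142^0.624 = 6.4 × 22.03 ≈ 141 kt.
141 kt falls in the Category 5 band.

5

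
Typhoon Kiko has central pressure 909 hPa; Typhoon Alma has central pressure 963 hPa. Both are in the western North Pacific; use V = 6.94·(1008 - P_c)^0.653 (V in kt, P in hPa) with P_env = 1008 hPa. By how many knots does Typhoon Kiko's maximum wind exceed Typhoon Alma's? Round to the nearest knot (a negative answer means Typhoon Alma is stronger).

56 kt

Typhoon Kiko: ΔP = 99; V ≈ 6.94 × 99^0.653 ≈ 139.48 kt.
Typhoon Alma: ΔP = 45; V ≈ 6.94 × 45^0.653 ≈ 83.35 kt.
Difference ≈ 139.48 − 83.35 = 56.13 → 56 kt.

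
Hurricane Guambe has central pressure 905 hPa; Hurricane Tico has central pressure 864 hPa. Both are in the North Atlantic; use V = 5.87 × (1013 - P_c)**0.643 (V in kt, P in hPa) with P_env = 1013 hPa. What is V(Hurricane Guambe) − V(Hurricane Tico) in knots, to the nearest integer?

-27 kt

Hurricane Guambe: ΔP = 108; V ≈ 5.87 × 108^0.643 ≈ 119.16 kt.
Hurricane Tico: ΔP = 149; V ≈ 5.87 × 149^0.643 ≈ 146.55 kt.
Difference ≈ 119.16 − 146.55 = -27.39 → -27 kt.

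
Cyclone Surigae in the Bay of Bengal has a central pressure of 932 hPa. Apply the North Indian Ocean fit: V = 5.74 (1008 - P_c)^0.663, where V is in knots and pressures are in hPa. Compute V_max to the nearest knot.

101 kt

ΔP = 1008 − 932 = 76 hPa.
76^0.663 ≈ 17.660.
V ≈ 5.74 × 17.660 ≈ 101.4 kt.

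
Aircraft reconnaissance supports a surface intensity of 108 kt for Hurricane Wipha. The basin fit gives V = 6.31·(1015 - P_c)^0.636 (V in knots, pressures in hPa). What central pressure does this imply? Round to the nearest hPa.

928 hPa

ΔP = (V / 6.31)^(1/0.636) = (108/6.31)^1.572.
108/6.31 = 17.116; 17.116^1.572 ≈ 86.96 hPa.
P_c = 1015 − 86.96 = 928.04 ≈ 928 hPa.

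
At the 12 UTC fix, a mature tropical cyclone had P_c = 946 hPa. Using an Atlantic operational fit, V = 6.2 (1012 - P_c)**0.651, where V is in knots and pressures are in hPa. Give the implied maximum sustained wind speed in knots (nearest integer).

ΔP = 1012 − 946 = 66 hPa.
66^0.651 ≈ 15.294.
V ≈ 6.2 × 15.294 ≈ 94.8 kt.

95 kt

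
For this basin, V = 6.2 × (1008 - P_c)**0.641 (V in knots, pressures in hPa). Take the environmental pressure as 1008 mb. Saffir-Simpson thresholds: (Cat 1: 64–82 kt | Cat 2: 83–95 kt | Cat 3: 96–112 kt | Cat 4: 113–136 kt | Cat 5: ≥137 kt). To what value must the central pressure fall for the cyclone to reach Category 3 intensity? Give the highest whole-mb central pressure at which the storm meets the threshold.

Category 3 begins at V = 96 kt.
Required ΔP = (96/6.2)^(1/0.641) = 15.484^1.560 ≈ 71.83 mb.
P_c ≤ 1008 − 71.83 = 936.17, so the highest integer P_c is 936 mb.

936 mb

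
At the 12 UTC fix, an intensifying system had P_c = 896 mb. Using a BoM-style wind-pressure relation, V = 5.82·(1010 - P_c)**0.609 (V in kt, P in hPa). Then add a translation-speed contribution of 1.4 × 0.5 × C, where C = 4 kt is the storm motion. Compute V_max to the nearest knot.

107 kt

ΔP = 1010 − 896 = 114 mb.
114^0.609 ≈ 17.892.
V ≈ 5.82 × 17.892 ≈ 104.1 kt.
Translation term: 1.4 × 0.5 × 4 = 2.8 kt.
Corrected V ≈ 106.9 kt → 107 kt.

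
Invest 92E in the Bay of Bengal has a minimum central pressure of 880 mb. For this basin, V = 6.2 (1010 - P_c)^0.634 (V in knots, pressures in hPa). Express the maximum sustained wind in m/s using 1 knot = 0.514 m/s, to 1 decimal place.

ΔP = 1010 − 880 = 130 mb.
V ≈ 6.2 × 130^0.634 = 6.2 × 21.890 ≈ 135.716 kt.
135.716 × 0.514 ≈ 69.76 m/s → 69.8 m/s.

69.8 m/s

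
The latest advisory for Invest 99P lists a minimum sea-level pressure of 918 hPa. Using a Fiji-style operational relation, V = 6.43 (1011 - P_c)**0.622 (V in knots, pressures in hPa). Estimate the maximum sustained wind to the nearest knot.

108 kt

ΔP = 1011 − 918 = 93 hPa.
93^0.622 ≈ 16.765.
V ≈ 6.43 × 16.765 ≈ 107.8 kt.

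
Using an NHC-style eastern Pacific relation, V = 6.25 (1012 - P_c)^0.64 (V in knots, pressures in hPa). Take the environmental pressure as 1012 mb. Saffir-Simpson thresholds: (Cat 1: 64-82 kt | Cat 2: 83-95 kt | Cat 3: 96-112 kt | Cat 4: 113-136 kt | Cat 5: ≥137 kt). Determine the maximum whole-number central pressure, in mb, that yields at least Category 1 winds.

974 mb

Category 1 begins at V = 64 kt.
Required ΔP = (64/6.25)^(1/0.64) = 10.240^1.562 ≈ 37.90 mb.
P_c ≤ 1012 − 37.90 = 974.10, so the highest integer P_c is 974 mb.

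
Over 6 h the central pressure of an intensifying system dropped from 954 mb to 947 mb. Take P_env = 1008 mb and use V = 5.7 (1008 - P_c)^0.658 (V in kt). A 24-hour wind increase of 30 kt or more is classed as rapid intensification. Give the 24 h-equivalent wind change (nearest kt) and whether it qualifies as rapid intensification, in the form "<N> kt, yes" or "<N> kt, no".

V₁: ΔP = 54, V ≈ 5.7 × 54^0.658 ≈ 78.67 kt.
V₂: ΔP = 61, V ≈ 5.7 × 61^0.658 ≈ 85.24 kt.
ΔV over 6 h = 6.57 kt → 24 h equivalent = 6.57 × 24/6 ≈ 26.28 kt.
26 kt < 30 kt ⇒ not rapid intensification.

26 kt, no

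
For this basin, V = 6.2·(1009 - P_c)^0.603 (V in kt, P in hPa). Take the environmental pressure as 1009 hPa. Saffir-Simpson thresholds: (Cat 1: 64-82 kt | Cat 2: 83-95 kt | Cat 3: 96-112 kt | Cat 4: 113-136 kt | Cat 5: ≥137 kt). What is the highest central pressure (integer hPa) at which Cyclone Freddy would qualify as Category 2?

Category 2 begins at V = 83 kt.
Required ΔP = (83/6.2)^(1/0.603) = 13.387^1.658 ≈ 73.87 hPa.
P_c ≤ 1009 − 73.87 = 935.13, so the highest integer P_c is 935 hPa.

935 hPa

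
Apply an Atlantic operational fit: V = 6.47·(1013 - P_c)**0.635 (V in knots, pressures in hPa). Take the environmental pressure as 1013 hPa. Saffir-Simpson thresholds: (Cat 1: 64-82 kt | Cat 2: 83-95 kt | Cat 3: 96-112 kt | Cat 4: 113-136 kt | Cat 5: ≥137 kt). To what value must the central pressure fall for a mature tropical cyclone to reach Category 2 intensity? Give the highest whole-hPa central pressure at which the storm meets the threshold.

957 hPa

Category 2 begins at V = 83 kt.
Required ΔP = (83/6.47)^(1/0.635) = 12.828^1.575 ≈ 55.61 hPa.
P_c ≤ 1013 − 55.61 = 957.39, so the highest integer P_c is 957 hPa.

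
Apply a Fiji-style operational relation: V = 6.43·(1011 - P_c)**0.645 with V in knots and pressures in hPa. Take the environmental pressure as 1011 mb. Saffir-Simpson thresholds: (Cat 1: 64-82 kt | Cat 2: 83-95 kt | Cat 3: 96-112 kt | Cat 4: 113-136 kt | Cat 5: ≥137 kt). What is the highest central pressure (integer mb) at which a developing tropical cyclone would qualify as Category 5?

896 mb

Category 5 begins at V = 137 kt.
Required ΔP = (137/6.43)^(1/0.645) = 21.306^1.550 ≈ 114.74 mb.
P_c ≤ 1011 − 114.74 = 896.26, so the highest integer P_c is 896 mb.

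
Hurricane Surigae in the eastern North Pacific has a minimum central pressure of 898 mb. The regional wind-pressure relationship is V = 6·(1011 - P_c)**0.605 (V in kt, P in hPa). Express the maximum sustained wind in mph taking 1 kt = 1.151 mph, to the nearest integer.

ΔP = 1011 − 898 = 113 mb.
V ≈ 6 × 113^0.605 = 6 × 17.463 ≈ 104.776 kt.
104.776 × 1.151 ≈ 120.60 mph → 121 mph.

121 mph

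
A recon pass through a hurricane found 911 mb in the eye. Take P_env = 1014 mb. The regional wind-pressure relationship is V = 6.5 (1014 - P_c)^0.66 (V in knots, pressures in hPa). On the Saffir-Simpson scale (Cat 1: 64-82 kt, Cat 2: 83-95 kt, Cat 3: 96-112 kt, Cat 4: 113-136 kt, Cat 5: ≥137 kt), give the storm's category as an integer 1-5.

ΔP = 1014 − 911 = 103 mb.
V ≈ 6.5 × 103^0.66 = 6.5 × 21.30 ≈ 138 kt.
138 kt falls in the Category 5 band.

5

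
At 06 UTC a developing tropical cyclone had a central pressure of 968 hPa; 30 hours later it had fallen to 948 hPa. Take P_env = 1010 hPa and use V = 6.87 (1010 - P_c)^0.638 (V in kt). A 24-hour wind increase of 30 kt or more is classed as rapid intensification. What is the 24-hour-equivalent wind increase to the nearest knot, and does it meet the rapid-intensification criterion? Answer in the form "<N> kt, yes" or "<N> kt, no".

17 kt, no

V₁: ΔP = 42, V ≈ 6.87 × 42^0.638 ≈ 74.57 kt.
V₂: ΔP = 62, V ≈ 6.87 × 62^0.638 ≈ 95.61 kt.
ΔV over 30 h = 21.04 kt → 24 h equivalent = 21.04 × 24/30 ≈ 16.83 kt.
17 kt < 30 kt ⇒ not rapid intensification.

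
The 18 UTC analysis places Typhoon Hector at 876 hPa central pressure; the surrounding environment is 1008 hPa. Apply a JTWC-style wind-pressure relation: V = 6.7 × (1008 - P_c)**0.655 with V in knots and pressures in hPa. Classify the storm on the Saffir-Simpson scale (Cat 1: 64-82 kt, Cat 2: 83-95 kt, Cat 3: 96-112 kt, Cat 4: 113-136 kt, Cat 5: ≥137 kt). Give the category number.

ΔP = 1008 − 876 = 132 hPa.
V ≈ 6.7 × 132^0.655 = 6.7 × 24.49 ≈ 164 kt.
164 kt falls in the Category 5 band.

5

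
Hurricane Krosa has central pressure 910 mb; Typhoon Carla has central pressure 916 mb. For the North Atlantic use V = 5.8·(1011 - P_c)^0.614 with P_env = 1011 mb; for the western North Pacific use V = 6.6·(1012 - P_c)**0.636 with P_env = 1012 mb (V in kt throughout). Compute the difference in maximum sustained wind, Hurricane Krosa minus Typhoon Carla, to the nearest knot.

Hurricane Krosa: ΔP = 101; V ≈ 5.8 × 101^0.614 ≈ 98.65 kt.
Typhoon Carla: ΔP = 96; V ≈ 6.6 × 96^0.636 ≈ 120.30 kt.
Difference ≈ 98.65 − 120.30 = -21.65 → -22 kt.

-22 kt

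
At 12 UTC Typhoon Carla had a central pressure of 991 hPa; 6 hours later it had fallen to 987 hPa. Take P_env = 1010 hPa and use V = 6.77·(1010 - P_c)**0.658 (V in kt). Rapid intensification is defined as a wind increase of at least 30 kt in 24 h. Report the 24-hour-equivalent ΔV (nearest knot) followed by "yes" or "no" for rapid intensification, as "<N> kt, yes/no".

25 kt, no

V₁: ΔP = 19, V ≈ 6.77 × 19^0.658 ≈ 46.99 kt.
V₂: ΔP = 23, V ≈ 6.77 × 23^0.658 ≈ 53.29 kt.
ΔV over 6 h = 6.30 kt → 24 h equivalent = 6.30 × 24/6 ≈ 25.20 kt.
25 kt < 30 kt ⇒ not rapid intensification.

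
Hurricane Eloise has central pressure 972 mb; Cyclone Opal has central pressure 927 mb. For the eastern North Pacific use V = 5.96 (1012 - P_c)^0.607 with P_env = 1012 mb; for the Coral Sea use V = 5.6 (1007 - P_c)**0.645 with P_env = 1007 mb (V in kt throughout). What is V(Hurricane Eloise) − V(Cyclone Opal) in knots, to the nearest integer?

-39 kt

Hurricane Eloise: ΔP = 40; V ≈ 5.96 × 40^0.607 ≈ 55.94 kt.
Cyclone Opal: ΔP = 80; V ≈ 5.6 × 80^0.645 ≈ 94.55 kt.
Difference ≈ 55.94 − 94.55 = -38.61 → -39 kt.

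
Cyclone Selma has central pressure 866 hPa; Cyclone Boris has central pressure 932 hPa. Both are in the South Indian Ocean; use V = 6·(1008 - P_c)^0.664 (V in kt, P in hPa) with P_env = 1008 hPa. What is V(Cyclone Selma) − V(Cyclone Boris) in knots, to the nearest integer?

Cyclone Selma: ΔP = 142; V ≈ 6 × 142^0.664 ≈ 161.16 kt.
Cyclone Boris: ΔP = 76; V ≈ 6 × 76^0.664 ≈ 106.42 kt.
Difference ≈ 161.16 − 106.42 = 54.74 → 55 kt.

55 kt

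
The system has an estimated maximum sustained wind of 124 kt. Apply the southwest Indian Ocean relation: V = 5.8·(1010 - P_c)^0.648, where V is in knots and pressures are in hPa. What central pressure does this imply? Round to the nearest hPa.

ΔP = (V / 5.8)^(1/0.648) = (124/5.8)^1.543.
124/5.8 = 21.379; 21.379^1.543 ≈ 112.84 hPa.
P_c = 1010 − 112.84 = 897.16 ≈ 897 hPa.

897 hPa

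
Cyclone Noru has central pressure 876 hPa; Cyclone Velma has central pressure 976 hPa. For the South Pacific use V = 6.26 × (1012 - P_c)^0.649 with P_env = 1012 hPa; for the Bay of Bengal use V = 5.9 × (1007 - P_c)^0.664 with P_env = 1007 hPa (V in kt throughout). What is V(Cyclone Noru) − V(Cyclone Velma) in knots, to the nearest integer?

94 kt

Cyclone Noru: ΔP = 136; V ≈ 6.26 × 136^0.649 ≈ 151.79 kt.
Cyclone Velma: ΔP = 31; V ≈ 5.9 × 31^0.664 ≈ 57.69 kt.
Difference ≈ 151.79 − 57.69 = 94.10 → 94 kt.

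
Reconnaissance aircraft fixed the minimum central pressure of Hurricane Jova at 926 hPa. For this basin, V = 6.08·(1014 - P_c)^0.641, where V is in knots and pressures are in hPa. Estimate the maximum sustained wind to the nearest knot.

107 kt

ΔP = 1014 − 926 = 88 hPa.
88^0.641 ≈ 17.637.
V ≈ 6.08 × 17.637 ≈ 107.2 kt.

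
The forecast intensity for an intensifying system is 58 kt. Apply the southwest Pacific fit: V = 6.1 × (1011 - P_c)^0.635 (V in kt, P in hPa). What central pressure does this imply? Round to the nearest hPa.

ΔP = (V / 6.1)^(1/0.635) = (58/6.1)^1.575.
58/6.1 = 9.508; 9.508^1.575 ≈ 34.70 hPa.
P_c = 1011 − 34.70 = 976.30 ≈ 976 hPa.

976 hPa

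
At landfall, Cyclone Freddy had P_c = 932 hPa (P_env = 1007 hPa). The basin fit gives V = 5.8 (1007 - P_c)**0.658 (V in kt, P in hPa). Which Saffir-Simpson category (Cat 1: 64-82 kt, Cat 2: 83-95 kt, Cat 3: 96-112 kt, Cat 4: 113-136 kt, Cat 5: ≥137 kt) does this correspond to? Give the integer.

3

ΔP = 1007 − 932 = 75 hPa.
V ≈ 5.8 × 75^0.658 = 5.8 × 17.13 ≈ 99 kt.
99 kt falls in the Category 3 band.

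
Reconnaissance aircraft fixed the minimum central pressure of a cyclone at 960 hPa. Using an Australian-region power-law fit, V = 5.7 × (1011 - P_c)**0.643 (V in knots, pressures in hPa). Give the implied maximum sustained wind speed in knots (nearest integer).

ΔP = 1011 − 960 = 51 hPa.
51^0.643 ≈ 12.530.
V ≈ 5.7 × 12.530 ≈ 71.4 kt.

71 kt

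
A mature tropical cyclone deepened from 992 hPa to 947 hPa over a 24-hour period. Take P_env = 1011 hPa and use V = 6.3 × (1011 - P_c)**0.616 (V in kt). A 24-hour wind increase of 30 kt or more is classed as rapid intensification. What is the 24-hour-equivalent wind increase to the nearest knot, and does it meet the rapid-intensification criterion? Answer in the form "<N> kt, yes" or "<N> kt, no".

V₁: ΔP = 19, V ≈ 6.3 × 19^0.616 ≈ 38.64 kt.
V₂: ΔP = 64, V ≈ 6.3 × 64^0.616 ≈ 81.65 kt.
ΔV over 24 h = 43.01 kt → 24 h equivalent = 43.01 × 24/24 ≈ 43.01 kt.
43 kt ≥ 30 kt ⇒ rapid intensification.

43 kt, yes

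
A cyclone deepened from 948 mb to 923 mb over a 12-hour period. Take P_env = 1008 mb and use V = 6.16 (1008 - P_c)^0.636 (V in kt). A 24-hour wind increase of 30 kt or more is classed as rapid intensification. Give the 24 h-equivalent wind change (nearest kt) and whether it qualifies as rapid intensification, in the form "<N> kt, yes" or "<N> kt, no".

V₁: ΔP = 60, V ≈ 6.16 × 60^0.636 ≈ 83.27 kt.
V₂: ΔP = 85, V ≈ 6.16 × 85^0.636 ≈ 103.92 kt.
ΔV over 12 h = 20.65 kt → 24 h equivalent = 20.65 × 24/12 ≈ 41.30 kt.
41 kt ≥ 30 kt ⇒ rapid intensification.

41 kt, yes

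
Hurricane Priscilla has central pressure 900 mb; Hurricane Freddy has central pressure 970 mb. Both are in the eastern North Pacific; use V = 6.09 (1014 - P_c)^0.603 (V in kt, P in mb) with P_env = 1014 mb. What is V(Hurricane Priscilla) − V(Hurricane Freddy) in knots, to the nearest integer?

Hurricane Priscilla: ΔP = 114; V ≈ 6.09 × 114^0.603 ≈ 105.91 kt.
Hurricane Freddy: ΔP = 44; V ≈ 6.09 × 44^0.603 ≈ 59.65 kt.
Difference ≈ 105.91 − 59.65 = 46.26 → 46 kt.

46 kt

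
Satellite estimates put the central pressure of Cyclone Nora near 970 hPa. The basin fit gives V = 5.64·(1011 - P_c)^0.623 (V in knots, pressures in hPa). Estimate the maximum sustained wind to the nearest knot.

ΔP = 1011 − 970 = 41 hPa.
41^0.623 ≈ 10.110.
V ≈ 5.64 × 10.110 ≈ 57.0 kt.

57 kt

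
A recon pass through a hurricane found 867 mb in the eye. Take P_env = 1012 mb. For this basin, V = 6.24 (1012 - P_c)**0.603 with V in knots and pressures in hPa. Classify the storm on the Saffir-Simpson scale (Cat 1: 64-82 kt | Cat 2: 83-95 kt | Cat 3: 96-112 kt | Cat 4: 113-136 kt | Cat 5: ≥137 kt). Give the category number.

ΔP = 1012 − 867 = 145 mb.
V ≈ 6.24 × 145^0.603 = 6.24 × 20.11 ≈ 125 kt.
125 kt falls in the Category 4 band.

4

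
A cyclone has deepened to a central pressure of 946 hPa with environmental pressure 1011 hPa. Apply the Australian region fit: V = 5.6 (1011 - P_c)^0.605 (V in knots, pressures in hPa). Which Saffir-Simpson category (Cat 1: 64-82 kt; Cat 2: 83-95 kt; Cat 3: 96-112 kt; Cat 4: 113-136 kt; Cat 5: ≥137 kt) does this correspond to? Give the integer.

1

ΔP = 1011 − 946 = 65 hPa.
V ≈ 5.6 × 65^0.605 = 5.6 × 12.50 ≈ 70 kt.
70 kt falls in the Category 1 band.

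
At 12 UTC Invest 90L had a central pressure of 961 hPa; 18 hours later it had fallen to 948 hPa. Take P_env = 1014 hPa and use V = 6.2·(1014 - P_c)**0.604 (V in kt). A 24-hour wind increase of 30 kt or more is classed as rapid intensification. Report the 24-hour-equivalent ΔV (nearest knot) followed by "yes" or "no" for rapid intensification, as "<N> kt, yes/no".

V₁: ΔP = 53, V ≈ 6.2 × 53^0.604 ≈ 68.21 kt.
V₂: ΔP = 66, V ≈ 6.2 × 66^0.604 ≈ 77.87 kt.
ΔV over 18 h = 9.66 kt → 24 h equivalent = 9.66 × 24/18 ≈ 12.88 kt.
13 kt < 30 kt ⇒ not rapid intensification.

13 kt, no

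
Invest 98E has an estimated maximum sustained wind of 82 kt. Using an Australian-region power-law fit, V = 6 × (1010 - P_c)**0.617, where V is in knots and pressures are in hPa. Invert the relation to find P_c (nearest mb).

ΔP = (V / 6)^(1/0.617) = (82/6)^1.621.
82/6 = 13.667; 13.667^1.621 ≈ 69.28 mb.
P_c = 1010 − 69.28 = 940.72 ≈ 941 mb.

941 mb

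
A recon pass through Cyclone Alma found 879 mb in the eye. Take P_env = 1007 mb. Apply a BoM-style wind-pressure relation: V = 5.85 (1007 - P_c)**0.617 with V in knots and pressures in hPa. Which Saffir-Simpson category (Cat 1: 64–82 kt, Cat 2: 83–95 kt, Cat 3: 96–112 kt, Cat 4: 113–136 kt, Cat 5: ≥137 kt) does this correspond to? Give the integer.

4

ΔP = 1007 − 879 = 128 mb.
V ≈ 5.85 × 128^0.617 = 5.85 × 19.96 ≈ 117 kt.
117 kt falls in the Category 4 band.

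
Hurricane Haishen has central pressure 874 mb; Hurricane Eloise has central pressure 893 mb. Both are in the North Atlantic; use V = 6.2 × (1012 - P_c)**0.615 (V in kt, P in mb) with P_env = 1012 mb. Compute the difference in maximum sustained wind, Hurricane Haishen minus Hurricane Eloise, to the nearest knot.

Hurricane Haishen: ΔP = 138; V ≈ 6.2 × 138^0.615 ≈ 128.36 kt.
Hurricane Eloise: ΔP = 119; V ≈ 6.2 × 119^0.615 ≈ 117.18 kt.
Difference ≈ 128.36 − 117.18 = 11.18 → 11 kt.

11 kt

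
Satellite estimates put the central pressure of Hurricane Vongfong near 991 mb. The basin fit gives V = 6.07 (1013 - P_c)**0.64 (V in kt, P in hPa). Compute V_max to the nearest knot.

ΔP = 1013 − 991 = 22 mb.
22^0.64 ≈ 7.230.
V ≈ 6.07 × 7.230 ≈ 43.9 kt.

44 kt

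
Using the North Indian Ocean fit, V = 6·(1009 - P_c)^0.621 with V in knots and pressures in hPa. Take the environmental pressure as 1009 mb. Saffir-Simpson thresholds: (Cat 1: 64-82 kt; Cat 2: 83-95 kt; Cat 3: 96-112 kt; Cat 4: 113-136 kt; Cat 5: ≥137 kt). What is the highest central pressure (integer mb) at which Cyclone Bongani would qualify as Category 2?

Category 2 begins at V = 83 kt.
Required ΔP = (83/6)^(1/0.621) = 13.833^1.610 ≈ 68.75 mb.
P_c ≤ 1009 − 68.75 = 940.25, so the highest integer P_c is 940 mb.

940 mb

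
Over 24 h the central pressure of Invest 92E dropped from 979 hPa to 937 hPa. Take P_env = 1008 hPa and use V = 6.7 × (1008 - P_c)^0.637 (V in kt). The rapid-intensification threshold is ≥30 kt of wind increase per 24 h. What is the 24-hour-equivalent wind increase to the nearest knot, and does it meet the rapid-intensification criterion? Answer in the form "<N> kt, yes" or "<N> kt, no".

V₁: ΔP = 29, V ≈ 6.7 × 29^0.637 ≈ 57.23 kt.
V₂: ΔP = 71, V ≈ 6.7 × 71^0.637 ≈ 101.23 kt.
ΔV over 24 h = 44.00 kt → 24 h equivalent = 44.00 × 24/24 ≈ 44.00 kt.
44 kt ≥ 30 kt ⇒ rapid intensification.

44 kt, yes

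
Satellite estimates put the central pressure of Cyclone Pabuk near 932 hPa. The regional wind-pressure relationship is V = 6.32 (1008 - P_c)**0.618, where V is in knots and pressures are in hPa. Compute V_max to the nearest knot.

92 kt

ΔP = 1008 − 932 = 76 hPa.
76^0.618 ≈ 14.533.
V ≈ 6.32 × 14.533 ≈ 91.8 kt.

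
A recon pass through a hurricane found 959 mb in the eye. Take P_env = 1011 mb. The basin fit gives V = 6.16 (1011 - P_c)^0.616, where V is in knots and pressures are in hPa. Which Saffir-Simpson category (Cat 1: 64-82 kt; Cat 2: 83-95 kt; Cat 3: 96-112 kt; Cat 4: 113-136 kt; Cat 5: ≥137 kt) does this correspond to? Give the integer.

1

ΔP = 1011 − 959 = 52 mb.
V ≈ 6.16 × 52^0.616 = 6.16 × 11.40 ≈ 70 kt.
70 kt falls in the Category 1 band.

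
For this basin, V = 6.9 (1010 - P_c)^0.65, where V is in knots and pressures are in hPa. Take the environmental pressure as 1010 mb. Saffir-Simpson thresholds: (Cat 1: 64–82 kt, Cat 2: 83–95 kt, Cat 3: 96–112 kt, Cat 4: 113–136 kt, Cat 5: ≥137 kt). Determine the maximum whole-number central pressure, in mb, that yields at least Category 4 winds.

Category 4 begins at V = 113 kt.
Required ΔP = (113/6.9)^(1/0.65) = 16.377^1.538 ≈ 73.80 mb.
P_c ≤ 1010 − 73.80 = 936.20, so the highest integer P_c is 936 mb.

936 mb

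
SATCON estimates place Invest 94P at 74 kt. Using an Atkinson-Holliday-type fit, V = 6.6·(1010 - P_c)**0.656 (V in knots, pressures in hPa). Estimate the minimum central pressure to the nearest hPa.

ΔP = (V / 6.6)^(1/0.656) = (74/6.6)^1.524.
74/6.6 = 11.212; 11.212^1.524 ≈ 39.82 hPa.
P_c = 1010 − 39.82 = 970.18 ≈ 970 hPa.

970 hPa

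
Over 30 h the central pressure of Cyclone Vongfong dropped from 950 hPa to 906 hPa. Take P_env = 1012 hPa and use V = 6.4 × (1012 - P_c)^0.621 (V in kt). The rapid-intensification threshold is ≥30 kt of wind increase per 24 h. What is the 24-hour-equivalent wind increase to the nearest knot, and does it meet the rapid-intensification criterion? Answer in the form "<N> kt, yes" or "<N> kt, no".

26 kt, no

V₁: ΔP = 62, V ≈ 6.4 × 62^0.621 ≈ 83.03 kt.
V₂: ΔP = 106, V ≈ 6.4 × 106^0.621 ≈ 115.85 kt.
ΔV over 30 h = 32.82 kt → 24 h equivalent = 32.82 × 24/30 ≈ 26.26 kt.
26 kt < 30 kt ⇒ not rapid intensification.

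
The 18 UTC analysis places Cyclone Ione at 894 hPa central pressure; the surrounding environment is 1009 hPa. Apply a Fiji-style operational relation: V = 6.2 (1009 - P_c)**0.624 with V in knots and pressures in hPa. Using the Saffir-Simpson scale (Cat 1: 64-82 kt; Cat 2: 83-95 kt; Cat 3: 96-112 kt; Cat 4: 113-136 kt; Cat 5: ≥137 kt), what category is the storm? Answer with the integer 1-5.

ΔP = 1009 − 894 = 115 hPa.
V ≈ 6.2 × 115^0.624 = 6.2 × 19.31 ≈ 120 kt.
120 kt falls in the Category 4 band.

4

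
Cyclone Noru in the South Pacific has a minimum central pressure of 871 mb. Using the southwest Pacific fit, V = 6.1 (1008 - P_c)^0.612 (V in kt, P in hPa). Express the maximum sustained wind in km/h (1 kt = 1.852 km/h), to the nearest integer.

229 km/h

ΔP = 1008 − 871 = 137 mb.
V ≈ 6.1 × 137^0.612 = 6.1 × 20.308 ≈ 123.880 kt.
123.880 × 1.852 ≈ 229.43 km/h → 229 km/h.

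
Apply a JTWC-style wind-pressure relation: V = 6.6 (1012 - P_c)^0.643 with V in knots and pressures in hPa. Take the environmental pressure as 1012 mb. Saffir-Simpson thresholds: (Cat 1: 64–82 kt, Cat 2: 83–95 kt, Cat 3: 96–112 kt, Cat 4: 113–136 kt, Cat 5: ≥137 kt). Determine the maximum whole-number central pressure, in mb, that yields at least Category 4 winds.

Category 4 begins at V = 113 kt.
Required ΔP = (113/6.6)^(1/0.643) = 17.121^1.555 ≈ 82.87 mb.
P_c ≤ 1012 − 82.87 = 929.13, so the highest integer P_c is 929 mb.

929 mb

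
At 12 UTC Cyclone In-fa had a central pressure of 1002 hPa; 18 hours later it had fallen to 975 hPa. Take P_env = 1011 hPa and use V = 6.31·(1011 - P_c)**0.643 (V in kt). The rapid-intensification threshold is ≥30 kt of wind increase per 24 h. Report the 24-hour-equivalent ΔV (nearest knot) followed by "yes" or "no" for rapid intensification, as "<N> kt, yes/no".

V₁: ΔP = 9, V ≈ 6.31 × 9^0.643 ≈ 25.92 kt.
V₂: ΔP = 36, V ≈ 6.31 × 36^0.643 ≈ 63.20 kt.
ΔV over 18 h = 37.28 kt → 24 h equivalent = 37.28 × 24/18 ≈ 49.71 kt.
50 kt ≥ 30 kt ⇒ rapid intensification.

50 kt, yes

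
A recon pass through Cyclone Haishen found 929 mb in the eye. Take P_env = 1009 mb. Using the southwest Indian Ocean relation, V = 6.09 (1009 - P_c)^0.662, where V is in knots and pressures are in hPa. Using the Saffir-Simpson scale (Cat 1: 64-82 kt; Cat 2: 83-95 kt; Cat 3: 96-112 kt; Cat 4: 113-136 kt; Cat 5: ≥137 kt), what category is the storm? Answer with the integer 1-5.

3

ΔP = 1009 − 929 = 80 mb.
V ≈ 6.09 × 80^0.662 = 6.09 × 18.19 ≈ 111 kt.
111 kt falls in the Category 3 band.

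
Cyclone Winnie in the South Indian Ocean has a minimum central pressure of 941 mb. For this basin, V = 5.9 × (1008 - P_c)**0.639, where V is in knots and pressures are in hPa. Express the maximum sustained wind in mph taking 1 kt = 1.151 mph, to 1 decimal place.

ΔP = 1008 − 941 = 67 mb.
V ≈ 5.9 × 67^0.639 = 5.9 × 14.685 ≈ 86.639 kt.
86.639 × 1.151 ≈ 99.72 mph → 99.7 mph.

99.7 mph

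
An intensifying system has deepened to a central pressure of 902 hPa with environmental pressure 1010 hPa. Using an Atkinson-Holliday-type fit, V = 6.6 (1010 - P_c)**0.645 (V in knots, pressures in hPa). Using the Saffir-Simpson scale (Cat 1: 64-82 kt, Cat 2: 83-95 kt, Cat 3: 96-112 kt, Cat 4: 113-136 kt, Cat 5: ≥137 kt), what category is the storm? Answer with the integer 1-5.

ΔP = 1010 − 902 = 108 hPa.
V ≈ 6.6 × 108^0.645 = 6.6 × 20.49 ≈ 135 kt.
135 kt falls in the Category 4 band.

4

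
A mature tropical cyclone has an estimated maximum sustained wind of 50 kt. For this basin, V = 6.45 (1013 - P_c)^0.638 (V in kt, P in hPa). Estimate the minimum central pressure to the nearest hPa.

988 hPa

ΔP = (V / 6.45)^(1/0.638) = (50/6.45)^1.567.
50/6.45 = 7.752; 7.752^1.567 ≈ 24.78 hPa.
P_c = 1013 − 24.78 = 988.22 ≈ 988 hPa.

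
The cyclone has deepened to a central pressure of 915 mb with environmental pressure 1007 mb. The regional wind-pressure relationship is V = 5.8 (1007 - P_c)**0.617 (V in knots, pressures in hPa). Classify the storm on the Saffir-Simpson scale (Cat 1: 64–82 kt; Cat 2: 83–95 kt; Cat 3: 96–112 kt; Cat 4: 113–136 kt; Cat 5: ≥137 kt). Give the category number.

ΔP = 1007 − 915 = 92 mb.
V ≈ 5.8 × 92^0.617 = 5.8 × 16.28 ≈ 94 kt.
94 kt falls in the Category 2 band.

2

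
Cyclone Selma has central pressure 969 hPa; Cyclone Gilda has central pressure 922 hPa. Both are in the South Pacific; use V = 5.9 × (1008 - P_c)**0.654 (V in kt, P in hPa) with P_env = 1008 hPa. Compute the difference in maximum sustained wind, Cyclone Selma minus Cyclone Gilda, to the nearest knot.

Cyclone Selma: ΔP = 39; V ≈ 5.9 × 39^0.654 ≈ 64.78 kt.
Cyclone Gilda: ΔP = 86; V ≈ 5.9 × 86^0.654 ≈ 108.65 kt.
Difference ≈ 64.78 − 108.65 = -43.87 → -44 kt.

-44 kt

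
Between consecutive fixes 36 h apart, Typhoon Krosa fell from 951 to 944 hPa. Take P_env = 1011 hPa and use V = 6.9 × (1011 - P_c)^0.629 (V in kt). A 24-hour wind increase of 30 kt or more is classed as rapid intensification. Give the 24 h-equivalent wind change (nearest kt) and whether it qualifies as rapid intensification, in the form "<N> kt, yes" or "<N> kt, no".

4 kt, no

V₁: ΔP = 60, V ≈ 6.9 × 60^0.629 ≈ 90.64 kt.
V₂: ΔP = 67, V ≈ 6.9 × 67^0.629 ≈ 97.15 kt.
ΔV over 36 h = 6.51 kt → 24 h equivalent = 6.51 × 24/36 ≈ 4.34 kt.
4 kt < 30 kt ⇒ not rapid intensification.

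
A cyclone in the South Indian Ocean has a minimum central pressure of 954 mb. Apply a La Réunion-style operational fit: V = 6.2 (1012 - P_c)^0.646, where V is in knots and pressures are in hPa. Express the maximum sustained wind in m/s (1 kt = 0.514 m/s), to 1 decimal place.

ΔP = 1012 − 954 = 58 mb.
V ≈ 6.2 × 58^0.646 = 6.2 × 13.778 ≈ 85.421 kt.
85.421 × 0.514 ≈ 43.91 m/s → 43.9 m/s.

43.9 m/s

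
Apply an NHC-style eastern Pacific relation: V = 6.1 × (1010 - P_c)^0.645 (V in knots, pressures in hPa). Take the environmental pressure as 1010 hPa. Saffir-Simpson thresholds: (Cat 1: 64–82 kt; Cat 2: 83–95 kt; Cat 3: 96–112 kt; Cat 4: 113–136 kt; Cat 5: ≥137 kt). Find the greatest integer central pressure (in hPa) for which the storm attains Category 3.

Category 3 begins at V = 96 kt.
Required ΔP = (96/6.1)^(1/0.645) = 15.738^1.550 ≈ 71.73 hPa.
P_c ≤ 1010 − 71.73 = 938.27, so the highest integer P_c is 938 hPa.

938 hPa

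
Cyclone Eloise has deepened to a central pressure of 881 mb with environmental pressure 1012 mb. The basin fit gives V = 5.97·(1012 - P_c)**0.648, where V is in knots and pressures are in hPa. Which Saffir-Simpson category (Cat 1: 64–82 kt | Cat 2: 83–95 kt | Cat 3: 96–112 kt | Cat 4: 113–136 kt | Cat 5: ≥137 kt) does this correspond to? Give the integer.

ΔP = 1012 − 881 = 131 mb.
V ≈ 5.97 × 131^0.648 = 5.97 × 23.55 ≈ 141 kt.
141 kt falls in the Category 5 band.

5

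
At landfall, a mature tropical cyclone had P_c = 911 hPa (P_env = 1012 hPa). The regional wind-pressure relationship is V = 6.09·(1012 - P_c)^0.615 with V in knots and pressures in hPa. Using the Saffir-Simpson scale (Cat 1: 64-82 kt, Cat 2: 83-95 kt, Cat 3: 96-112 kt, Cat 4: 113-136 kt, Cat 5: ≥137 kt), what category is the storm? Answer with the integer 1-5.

3

ΔP = 1012 − 911 = 101 hPa.
V ≈ 6.09 × 101^0.615 = 6.09 × 17.09 ≈ 104 kt.
104 kt falls in the Category 3 band.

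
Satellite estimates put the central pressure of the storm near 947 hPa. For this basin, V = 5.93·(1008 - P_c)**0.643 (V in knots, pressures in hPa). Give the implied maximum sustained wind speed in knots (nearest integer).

83 kt

ΔP = 1008 − 947 = 61 hPa.
61^0.643 ≈ 14.059.
V ≈ 5.93 × 14.059 ≈ 83.4 kt.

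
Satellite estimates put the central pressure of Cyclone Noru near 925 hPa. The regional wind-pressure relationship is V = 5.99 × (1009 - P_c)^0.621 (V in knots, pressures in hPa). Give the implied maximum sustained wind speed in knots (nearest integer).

ΔP = 1009 − 925 = 84 hPa.
84^0.621 ≈ 15.667.
V ≈ 5.99 × 15.667 ≈ 93.8 kt.

94 kt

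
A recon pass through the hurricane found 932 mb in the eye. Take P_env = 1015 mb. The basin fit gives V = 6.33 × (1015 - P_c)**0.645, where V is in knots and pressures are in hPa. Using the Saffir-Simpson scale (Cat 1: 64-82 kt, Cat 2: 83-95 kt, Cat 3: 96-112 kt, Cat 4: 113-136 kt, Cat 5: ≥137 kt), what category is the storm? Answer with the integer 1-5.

3

ΔP = 1015 − 932 = 83 mb.
V ≈ 6.33 × 83^0.645 = 6.33 × 17.29 ≈ 109 kt.
109 kt falls in the Category 3 band.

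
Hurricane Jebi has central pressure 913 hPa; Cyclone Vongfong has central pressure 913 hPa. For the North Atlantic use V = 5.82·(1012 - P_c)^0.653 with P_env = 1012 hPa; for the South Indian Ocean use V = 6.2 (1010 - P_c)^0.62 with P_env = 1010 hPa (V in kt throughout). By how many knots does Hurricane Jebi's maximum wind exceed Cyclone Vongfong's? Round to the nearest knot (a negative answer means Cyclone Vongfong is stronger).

11 kt

Hurricane Jebi: ΔP = 99; V ≈ 5.82 × 99^0.653 ≈ 116.97 kt.
Cyclone Vongfong: ΔP = 97; V ≈ 6.2 × 97^0.62 ≈ 105.73 kt.
Difference ≈ 116.97 − 105.73 = 11.24 → 11 kt.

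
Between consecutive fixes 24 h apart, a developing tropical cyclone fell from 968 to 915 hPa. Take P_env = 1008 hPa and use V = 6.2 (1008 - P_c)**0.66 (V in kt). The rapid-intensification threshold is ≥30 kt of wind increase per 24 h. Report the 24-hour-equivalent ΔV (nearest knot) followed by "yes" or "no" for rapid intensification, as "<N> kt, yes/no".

V₁: ΔP = 40, V ≈ 6.2 × 40^0.66 ≈ 70.75 kt.
V₂: ΔP = 93, V ≈ 6.2 × 93^0.66 ≈ 123.48 kt.
ΔV over 24 h = 52.73 kt → 24 h equivalent = 52.73 × 24/24 ≈ 52.73 kt.
53 kt ≥ 30 kt ⇒ rapid intensification.

53 kt, yes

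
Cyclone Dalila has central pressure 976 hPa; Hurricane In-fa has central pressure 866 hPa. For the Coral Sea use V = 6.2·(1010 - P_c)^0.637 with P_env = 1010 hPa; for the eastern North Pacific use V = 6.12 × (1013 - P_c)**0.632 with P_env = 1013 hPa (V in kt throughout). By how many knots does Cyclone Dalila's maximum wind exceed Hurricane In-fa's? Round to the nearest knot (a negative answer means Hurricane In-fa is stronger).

Cyclone Dalila: ΔP = 34; V ≈ 6.2 × 34^0.637 ≈ 58.61 kt.
Hurricane In-fa: ΔP = 147; V ≈ 6.12 × 147^0.632 ≈ 143.38 kt.
Difference ≈ 58.61 − 143.38 = -84.77 → -85 kt.

-85 kt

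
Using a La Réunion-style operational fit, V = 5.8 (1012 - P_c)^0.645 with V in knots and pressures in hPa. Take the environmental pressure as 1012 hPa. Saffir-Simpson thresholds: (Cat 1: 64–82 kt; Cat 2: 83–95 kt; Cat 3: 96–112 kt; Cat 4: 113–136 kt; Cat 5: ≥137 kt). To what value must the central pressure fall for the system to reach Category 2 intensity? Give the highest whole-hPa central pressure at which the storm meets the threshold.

950 hPa

Category 2 begins at V = 83 kt.
Required ΔP = (83/5.8)^(1/0.645) = 14.310^1.550 ≈ 61.90 hPa.
P_c ≤ 1012 − 61.90 = 950.10, so the highest integer P_c is 950 hPa.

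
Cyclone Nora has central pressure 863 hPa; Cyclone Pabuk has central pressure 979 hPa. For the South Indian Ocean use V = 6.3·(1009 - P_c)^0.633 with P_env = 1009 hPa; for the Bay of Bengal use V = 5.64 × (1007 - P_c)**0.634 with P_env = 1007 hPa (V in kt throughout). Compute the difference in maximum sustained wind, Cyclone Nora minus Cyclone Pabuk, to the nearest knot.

101 kt

Cyclone Nora: ΔP = 146; V ≈ 6.3 × 146^0.633 ≈ 147.70 kt.
Cyclone Pabuk: ΔP = 28; V ≈ 5.64 × 28^0.634 ≈ 46.64 kt.
Difference ≈ 147.70 − 46.64 = 101.06 → 101 kt.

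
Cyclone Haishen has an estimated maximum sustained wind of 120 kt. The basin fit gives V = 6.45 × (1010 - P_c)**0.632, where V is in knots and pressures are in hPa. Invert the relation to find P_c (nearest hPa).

ΔP = (V / 6.45)^(1/0.632) = (120/6.45)^1.582.
120/6.45 = 18.605; 18.605^1.582 ≈ 102.07 hPa.
P_c = 1010 − 102.07 = 907.93 ≈ 908 hPa.

908 hPa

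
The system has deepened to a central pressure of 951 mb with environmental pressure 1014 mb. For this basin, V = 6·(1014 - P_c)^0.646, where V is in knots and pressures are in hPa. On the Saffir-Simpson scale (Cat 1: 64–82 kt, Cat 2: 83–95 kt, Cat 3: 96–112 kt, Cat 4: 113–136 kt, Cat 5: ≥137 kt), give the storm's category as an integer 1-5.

ΔP = 1014 − 951 = 63 mb.
V ≈ 6 × 63^0.646 = 6 × 14.53 ≈ 87 kt.
87 kt falls in the Category 2 band.

2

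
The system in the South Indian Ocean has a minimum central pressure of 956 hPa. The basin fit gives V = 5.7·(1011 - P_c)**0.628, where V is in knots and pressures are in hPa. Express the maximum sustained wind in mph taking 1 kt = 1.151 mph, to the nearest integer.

81 mph

ΔP = 1011 − 956 = 55 hPa.
V ≈ 5.7 × 55^0.628 = 5.7 × 12.386 ≈ 70.603 kt.
70.603 × 1.151 ≈ 81.26 mph → 81 mph.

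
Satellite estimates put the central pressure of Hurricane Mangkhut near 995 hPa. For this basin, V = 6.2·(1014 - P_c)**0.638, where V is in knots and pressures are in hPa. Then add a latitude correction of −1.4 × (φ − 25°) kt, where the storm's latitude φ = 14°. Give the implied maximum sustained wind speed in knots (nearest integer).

ΔP = 1014 − 995 = 19 hPa.
19^0.638 ≈ 6.544.
V ≈ 6.2 × 6.544 ≈ 40.6 kt.
Latitude correction: −1.4 × (14 − 25) = 15.4 kt.
Corrected V ≈ 56 kt → 56 kt.

56 kt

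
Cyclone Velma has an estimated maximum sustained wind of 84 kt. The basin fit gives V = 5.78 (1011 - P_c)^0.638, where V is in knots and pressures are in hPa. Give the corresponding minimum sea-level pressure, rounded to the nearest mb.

945 mb

ΔP = (V / 5.78)^(1/0.638) = (84/5.78)^1.567.
84/5.78 = 14.533; 14.533^1.567 ≈ 66.35 mb.
P_c = 1011 − 66.35 = 944.65 ≈ 945 mb.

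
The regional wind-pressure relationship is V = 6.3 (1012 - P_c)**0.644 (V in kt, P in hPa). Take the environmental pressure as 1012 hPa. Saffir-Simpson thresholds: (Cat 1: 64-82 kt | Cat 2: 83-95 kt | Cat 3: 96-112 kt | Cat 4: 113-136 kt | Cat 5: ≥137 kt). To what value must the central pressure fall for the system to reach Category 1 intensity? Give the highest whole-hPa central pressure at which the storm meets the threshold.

Category 1 begins at V = 64 kt.
Required ΔP = (64/6.3)^(1/0.644) = 10.159^1.553 ≈ 36.59 hPa.
P_c ≤ 1012 − 36.59 = 975.41, so the highest integer P_c is 975 hPa.

975 hPa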